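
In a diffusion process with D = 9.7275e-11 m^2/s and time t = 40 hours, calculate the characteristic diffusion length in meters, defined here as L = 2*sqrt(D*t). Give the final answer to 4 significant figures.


t = 40 hr = 144000 s
Diffusion length = 2*sqrt(D*t)
= 2*sqrt(9.7275e-11 * 144000)
= 7.485e-03 m


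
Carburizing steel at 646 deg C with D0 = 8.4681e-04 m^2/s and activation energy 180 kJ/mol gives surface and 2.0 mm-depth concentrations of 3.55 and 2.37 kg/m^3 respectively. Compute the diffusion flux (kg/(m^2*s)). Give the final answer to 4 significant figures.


Step 1: D = D0 * exp(-Qd/(R*T))
T = 646 + 273.15 = 919.15 K
D = 8.4681e-04 * exp(-180e3 / (8.314 * 919.15)) = 4.99051e-14 m^2/s
Step 2: J = D * (C1 - C2) / dx
J = 4.99051e-14 * (3.55 - 2.37) / 2e-03
J = 2.944e-11 kg/(m^2*s)


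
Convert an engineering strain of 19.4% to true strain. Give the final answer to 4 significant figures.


epsilon_true = ln(1 + epsilon_eng)
epsilon_true = ln(1 + 0.194)
epsilon_true = 0.1773


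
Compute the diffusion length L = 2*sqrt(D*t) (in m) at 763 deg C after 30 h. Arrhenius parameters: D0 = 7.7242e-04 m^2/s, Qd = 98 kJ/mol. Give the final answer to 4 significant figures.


Step 1: D = D0 * exp(-Qd/(R*T))
T = 1036.15 K
D = 7.7242e-04 * exp(-98e3 / (8.314 * 1036.15)) = 8.85678e-09 m^2/s
Step 2: L = 2*sqrt(D*t)
t = 30 h = 108000 s
L = 2*sqrt(8.85678e-09 * 108000) = 0.06186 m


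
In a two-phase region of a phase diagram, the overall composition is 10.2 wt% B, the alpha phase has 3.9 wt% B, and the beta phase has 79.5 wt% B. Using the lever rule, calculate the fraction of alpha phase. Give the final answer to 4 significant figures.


f_alpha = (C_beta - C0) / (C_beta - C_alpha)
f_alpha = (79.5 - 10.2) / (79.5 - 3.9)
f_alpha = 0.9167


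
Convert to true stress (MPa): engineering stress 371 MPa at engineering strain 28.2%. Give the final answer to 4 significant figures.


sigma_true = sigma_eng * (1 + epsilon_eng)
sigma_true = 371 * (1 + 0.282)
sigma_true = 475.6 MPa


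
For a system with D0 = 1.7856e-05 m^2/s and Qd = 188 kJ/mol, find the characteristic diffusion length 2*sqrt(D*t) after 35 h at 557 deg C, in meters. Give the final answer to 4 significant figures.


Step 1: D = D0 * exp(-Qd/(R*T))
T = 830.15 K
D = 1.7856e-05 * exp(-188e3 / (8.314 * 830.15)) = 2.64262e-17 m^2/s
Step 2: L = 2*sqrt(D*t)
t = 35 h = 126000 s
L = 2*sqrt(2.64262e-17 * 126000) = 3.649e-06 m


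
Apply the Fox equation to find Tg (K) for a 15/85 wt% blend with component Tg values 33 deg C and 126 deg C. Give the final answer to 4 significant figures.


1/Tg = w1/Tg1 + w2/Tg2 (in Kelvin)
Tg1 = 306.15 K, Tg2 = 399.15 K
1/Tg = 0.15/306.15 + 0.85/399.15
Tg = 381.8 K


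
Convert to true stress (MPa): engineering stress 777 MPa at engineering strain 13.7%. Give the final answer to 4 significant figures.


sigma_true = sigma_eng * (1 + epsilon_eng)
sigma_true = 777 * (1 + 0.137)
sigma_true = 883.4 MPa


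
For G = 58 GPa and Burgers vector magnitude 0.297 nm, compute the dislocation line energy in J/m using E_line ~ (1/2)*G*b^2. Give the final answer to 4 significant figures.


E = G*b^2/2
b = 0.297 nm = 2.97e-10 m
G = 58 GPa = 5.8e+10 Pa
E = 0.5 * 5.8e+10 * (2.97e-10)^2
E = 2.558e-09 J/m


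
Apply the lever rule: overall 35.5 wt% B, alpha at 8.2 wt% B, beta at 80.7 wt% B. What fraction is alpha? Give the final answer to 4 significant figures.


f_alpha = (C_beta - C0) / (C_beta - C_alpha)
f_alpha = (80.7 - 35.5) / (80.7 - 8.2)
f_alpha = 0.6234


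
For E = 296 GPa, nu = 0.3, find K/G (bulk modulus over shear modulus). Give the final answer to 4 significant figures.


G = E / (2*(1+nu))
G = 296 / (2*(1+0.3)) = 113.846 GPa
K = E / (3*(1-2*nu))
K = 296 / (3*(1-2*0.3)) = 246.667 GPa
K/G = 246.667 / 113.846 = 2.167


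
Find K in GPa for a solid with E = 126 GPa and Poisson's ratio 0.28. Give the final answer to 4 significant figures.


K = E / (3*(1-2*nu))
K = 126 / (3*(1-2*0.28))
K = 95.45 GPa


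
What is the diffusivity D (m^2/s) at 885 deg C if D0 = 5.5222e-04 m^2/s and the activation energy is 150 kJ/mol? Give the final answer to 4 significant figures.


D = D0 * exp(-Qd / (R*T))
T = 1158.15 K
D = 5.5222e-04 * exp(-150e3 / (8.314 * 1158.15))
D = 9.475e-11 m^2/s


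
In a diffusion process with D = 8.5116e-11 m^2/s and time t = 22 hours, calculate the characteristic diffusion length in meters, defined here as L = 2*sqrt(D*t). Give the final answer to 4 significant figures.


t = 22 hr = 79200 s
Diffusion length = 2*sqrt(D*t)
= 2*sqrt(8.5116e-11 * 79200)
= 5.193e-03 m


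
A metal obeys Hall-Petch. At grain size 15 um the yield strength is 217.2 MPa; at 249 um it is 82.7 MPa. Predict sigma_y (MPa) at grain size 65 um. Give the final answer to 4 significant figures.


sigma_y = sigma0 + k / sqrt(d)
1/sqrt(d1) = 1/sqrt(1.5e-05) = 258.199;  1/sqrt(d2) = 63.3724
k = (sigma1 - sigma2) / (1/sqrt(d1) - 1/sqrt(d2)) = (217.2 - 82.7) / (258.199 - 63.3724) = 0.690358 MPa*m^0.5
sigma0 = sigma1 - k/sqrt(d1) = 217.2 - 0.690358*258.199 = 38.9503 MPa
sigma_y(d3) = 38.9503 + 0.690358 / sqrt(6.5e-05) = 124.6 MPa


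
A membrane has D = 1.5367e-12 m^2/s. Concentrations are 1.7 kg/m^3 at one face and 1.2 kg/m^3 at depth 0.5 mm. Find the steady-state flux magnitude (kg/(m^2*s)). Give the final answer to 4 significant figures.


J = -D * (dC/dx) = D * (C1 - C2) / dx
J = 1.5367e-12 * (1.7 - 1.2) / 5e-04
J = 1.537e-09 kg/(m^2*s)


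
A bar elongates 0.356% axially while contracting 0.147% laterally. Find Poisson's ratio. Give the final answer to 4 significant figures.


nu = -epsilon_lat / epsilon_axial
Lateral strain is contraction (negative), so using magnitudes:
nu = 0.147 / 0.356
nu = 0.4129


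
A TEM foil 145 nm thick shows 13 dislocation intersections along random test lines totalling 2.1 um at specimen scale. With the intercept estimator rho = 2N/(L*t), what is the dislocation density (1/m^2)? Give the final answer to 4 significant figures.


rho = 2N / (L * t)
L = 2.1 um = 2.1e-06 m, t = 145 nm = 1.45e-07 m
rho = 2 * 13 / (2.1e-06 * 1.45e-07)
rho = 8.539e+13 1/m^2


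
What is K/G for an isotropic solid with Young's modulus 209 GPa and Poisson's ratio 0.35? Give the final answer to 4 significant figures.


G = E / (2*(1+nu))
G = 209 / (2*(1+0.35)) = 77.4074 GPa
K = E / (3*(1-2*nu))
K = 209 / (3*(1-2*0.35)) = 232.222 GPa
K/G = 232.222 / 77.4074 = 3


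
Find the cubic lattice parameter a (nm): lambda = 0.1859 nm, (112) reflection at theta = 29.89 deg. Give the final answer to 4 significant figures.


d = lambda / (2*sin(theta))
d = 0.1859 / (2*sin(29.89 deg))
d = 0.186521 nm
a = d * sqrt(h^2+k^2+l^2) = 0.186521 * sqrt(6)
a = 0.4569 nm


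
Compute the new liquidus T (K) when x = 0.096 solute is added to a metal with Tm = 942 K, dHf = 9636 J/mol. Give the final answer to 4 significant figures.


dT = R*Tm^2*x / dHf
dT = 8.314 * 942^2 * 0.096 / 9636
dT = 73.4998 K
T_new = 942 - 73.4998 = 868.5 K


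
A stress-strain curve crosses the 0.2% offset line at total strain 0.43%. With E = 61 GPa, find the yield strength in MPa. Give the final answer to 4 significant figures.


Offset strain = 0.002
Elastic strain at yield = total_strain - offset = 4.3e-03 - 0.002 = 2.3e-03
sigma_y = E * elastic_strain = 61000 * 2.3e-03
sigma_y = 140.3 MPa


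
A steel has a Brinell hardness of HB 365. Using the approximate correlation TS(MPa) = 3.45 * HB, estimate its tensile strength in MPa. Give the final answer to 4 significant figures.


TS (MPa) = 3.45 * HB
TS = 3.45 * 365
TS = 1259 MPa


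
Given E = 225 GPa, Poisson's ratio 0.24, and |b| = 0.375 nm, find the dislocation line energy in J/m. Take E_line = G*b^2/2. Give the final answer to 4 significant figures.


Step 1: G = E / (2*(1+nu))
G = 225 / (2*(1+0.24)) = 90.7258 GPa = 9.07258e+10 Pa
Step 2: E_line = G*b^2/2
b = 0.375 nm = 3.75e-10 m
E_line = 0.5 * 9.07258e+10 * (3.75e-10)^2 = 6.379e-09 J/m


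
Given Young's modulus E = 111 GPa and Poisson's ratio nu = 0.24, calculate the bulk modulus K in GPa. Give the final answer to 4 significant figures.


K = E / (3*(1-2*nu))
K = 111 / (3*(1-2*0.24))
K = 71.15 GPa


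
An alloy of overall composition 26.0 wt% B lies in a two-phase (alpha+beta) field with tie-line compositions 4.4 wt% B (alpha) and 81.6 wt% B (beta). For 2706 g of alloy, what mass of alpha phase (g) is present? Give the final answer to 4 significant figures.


f_alpha = (C_beta - C0) / (C_beta - C_alpha)
f_alpha = (81.6 - 26.0) / (81.6 - 4.4) = 0.720207
m_alpha = f_alpha * m_total = 0.720207 * 2706 = 1949 g


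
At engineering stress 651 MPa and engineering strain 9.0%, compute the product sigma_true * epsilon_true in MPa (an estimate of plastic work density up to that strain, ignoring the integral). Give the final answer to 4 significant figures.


sigma_true = sigma_eng * (1 + epsilon_eng)
sigma_true = 651 * (1 + 0.09) = 709.59 MPa
epsilon_true = ln(1 + epsilon_eng)
epsilon_true = ln(1 + 0.09) = 0.0861777
sigma_true * epsilon_true = 709.59 * 0.0861777 = 61.15 MPa


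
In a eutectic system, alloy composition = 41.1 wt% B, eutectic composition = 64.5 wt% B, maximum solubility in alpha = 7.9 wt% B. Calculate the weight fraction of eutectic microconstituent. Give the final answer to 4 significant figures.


f_primary = (C_e - C0) / (C_e - C_alpha_max)
f_primary = (64.5 - 41.1) / (64.5 - 7.9)
f_primary = 0.413428
f_eutectic = 1 - 0.413428 = 0.5866


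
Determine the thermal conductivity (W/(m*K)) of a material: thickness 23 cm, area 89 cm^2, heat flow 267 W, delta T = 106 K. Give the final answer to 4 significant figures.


k = Q*L / (A*dT)
L = 0.23 m, A = 8.9e-03 m^2
k = 267 * 0.23 / (8.9e-03 * 106)
k = 65.09 W/(m*K)


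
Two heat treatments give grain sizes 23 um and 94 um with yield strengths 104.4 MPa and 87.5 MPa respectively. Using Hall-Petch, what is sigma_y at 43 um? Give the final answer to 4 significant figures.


sigma_y = sigma0 + k / sqrt(d)
1/sqrt(d1) = 1/sqrt(2.3e-05) = 208.514;  1/sqrt(d2) = 103.142
k = (sigma1 - sigma2) / (1/sqrt(d1) - 1/sqrt(d2)) = (104.4 - 87.5) / (208.514 - 103.142) = 0.160384 MPa*m^0.5
sigma0 = sigma1 - k/sqrt(d1) = 104.4 - 0.160384*208.514 = 70.9577 MPa
sigma_y(d3) = 70.9577 + 0.160384 / sqrt(4.3e-05) = 95.42 MPa


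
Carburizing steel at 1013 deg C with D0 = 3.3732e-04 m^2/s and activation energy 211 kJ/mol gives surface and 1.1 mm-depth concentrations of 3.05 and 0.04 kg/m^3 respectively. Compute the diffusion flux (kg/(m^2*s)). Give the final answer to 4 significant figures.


Step 1: D = D0 * exp(-Qd/(R*T))
T = 1013 + 273.15 = 1286.15 K
D = 3.3732e-04 * exp(-211e3 / (8.314 * 1286.15)) = 9.08556e-13 m^2/s
Step 2: J = D * (C1 - C2) / dx
J = 9.08556e-13 * (3.05 - 0.04) / 1.1e-03
J = 2.486e-09 kg/(m^2*s)


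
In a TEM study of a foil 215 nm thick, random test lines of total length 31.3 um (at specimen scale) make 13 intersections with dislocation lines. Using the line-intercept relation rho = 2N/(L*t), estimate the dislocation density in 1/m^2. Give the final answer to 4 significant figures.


rho = 2N / (L * t)
L = 31.3 um = 3.13e-05 m, t = 215 nm = 2.15e-07 m
rho = 2 * 13 / (3.13e-05 * 2.15e-07)
rho = 3.864e+12 1/m^2


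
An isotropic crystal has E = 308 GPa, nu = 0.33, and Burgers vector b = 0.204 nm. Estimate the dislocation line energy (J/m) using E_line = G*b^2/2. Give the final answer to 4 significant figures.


Step 1: G = E / (2*(1+nu))
G = 308 / (2*(1+0.33)) = 115.789 GPa = 1.15789e+11 Pa
Step 2: E_line = G*b^2/2
b = 0.204 nm = 2.04e-10 m
E_line = 0.5 * 1.15789e+11 * (2.04e-10)^2 = 2.409e-09 J/m


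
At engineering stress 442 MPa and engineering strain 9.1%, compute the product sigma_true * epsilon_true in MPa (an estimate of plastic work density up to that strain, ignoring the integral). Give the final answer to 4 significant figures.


sigma_true = sigma_eng * (1 + epsilon_eng)
sigma_true = 442 * (1 + 0.091) = 482.222 MPa
epsilon_true = ln(1 + epsilon_eng)
epsilon_true = ln(1 + 0.091) = 0.0870947
sigma_true * epsilon_true = 482.222 * 0.0870947 = 42 MPa


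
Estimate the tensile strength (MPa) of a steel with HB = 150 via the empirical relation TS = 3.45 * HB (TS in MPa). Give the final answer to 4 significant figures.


TS (MPa) = 3.45 * HB
TS = 3.45 * 150
TS = 517.5 MPa


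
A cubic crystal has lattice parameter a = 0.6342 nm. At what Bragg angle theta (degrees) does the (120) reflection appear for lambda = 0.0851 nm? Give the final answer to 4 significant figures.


d = a / sqrt(h^2+k^2+l^2)
d = 0.6342 / sqrt(5) = 0.283623 nm
lambda = 2*d*sin(theta)  =>  sin(theta) = lambda / (2*d)
sin(theta) = 0.0851 / (2 * 0.283623) = 0.150023
theta = 8.628 deg


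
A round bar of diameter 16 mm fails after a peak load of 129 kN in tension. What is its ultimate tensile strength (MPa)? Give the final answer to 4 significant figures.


A0 = pi*(d/2)^2 = pi*(16/2)^2 = 201.062 mm^2
UTS = F_max / A0 = 129*1000 / 201.062
UTS = 641.6 MPa


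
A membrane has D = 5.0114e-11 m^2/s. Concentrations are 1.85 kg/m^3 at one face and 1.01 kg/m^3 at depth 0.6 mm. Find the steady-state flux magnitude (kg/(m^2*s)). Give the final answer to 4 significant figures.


J = -D * (dC/dx) = D * (C1 - C2) / dx
J = 5.0114e-11 * (1.85 - 1.01) / 6e-04
J = 7.016e-08 kg/(m^2*s)


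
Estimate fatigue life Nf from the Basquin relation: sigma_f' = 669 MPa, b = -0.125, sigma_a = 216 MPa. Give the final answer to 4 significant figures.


sigma_a = sigma_f' * (2*Nf)^b
2*Nf = (sigma_a / sigma_f')^(1/b)
2*Nf = (216 / 669)^(1/-0.125)
2*Nf = 8467.96
Nf = 4234 cycles


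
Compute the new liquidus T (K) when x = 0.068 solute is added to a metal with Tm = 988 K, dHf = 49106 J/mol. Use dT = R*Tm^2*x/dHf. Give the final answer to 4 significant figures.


dT = R*Tm^2*x / dHf
dT = 8.314 * 988^2 * 0.068 / 49106
dT = 11.2382 K
T_new = 988 - 11.2382 = 976.8 K


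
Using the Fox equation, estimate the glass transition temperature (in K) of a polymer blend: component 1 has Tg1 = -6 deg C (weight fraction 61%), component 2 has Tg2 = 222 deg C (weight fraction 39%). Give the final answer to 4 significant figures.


1/Tg = w1/Tg1 + w2/Tg2 (in Kelvin)
Tg1 = 267.15 K, Tg2 = 495.15 K
1/Tg = 0.61/267.15 + 0.39/495.15
Tg = 325.6 K


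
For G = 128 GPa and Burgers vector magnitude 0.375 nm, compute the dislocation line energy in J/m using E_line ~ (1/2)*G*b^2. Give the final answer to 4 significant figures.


E = G*b^2/2
b = 0.375 nm = 3.75e-10 m
G = 128 GPa = 1.28e+11 Pa
E = 0.5 * 1.28e+11 * (3.75e-10)^2
E = 9e-09 J/m


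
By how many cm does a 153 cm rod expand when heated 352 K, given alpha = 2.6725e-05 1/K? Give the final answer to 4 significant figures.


dL = L0 * alpha * dT
dL = 153 * 2.6725e-05 * 352
dL = 1.439 cm


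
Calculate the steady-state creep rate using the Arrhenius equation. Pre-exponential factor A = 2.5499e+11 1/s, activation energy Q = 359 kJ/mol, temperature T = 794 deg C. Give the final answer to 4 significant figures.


rate = A * exp(-Q / (R*T))
T = 794 + 273.15 = 1067.15 K
rate = 2.5499e+11 * exp(-359e3 / (8.314 * 1067.15))
rate = 6.818e-07 1/s


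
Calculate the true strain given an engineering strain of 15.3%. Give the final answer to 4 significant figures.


epsilon_true = ln(1 + epsilon_eng)
epsilon_true = ln(1 + 0.153)
epsilon_true = 0.1424


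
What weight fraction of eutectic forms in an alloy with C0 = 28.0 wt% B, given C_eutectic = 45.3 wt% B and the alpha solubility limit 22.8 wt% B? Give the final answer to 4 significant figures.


f_primary = (C_e - C0) / (C_e - C_alpha_max)
f_primary = (45.3 - 28.0) / (45.3 - 22.8)
f_primary = 0.768889
f_eutectic = 1 - 0.768889 = 0.2311


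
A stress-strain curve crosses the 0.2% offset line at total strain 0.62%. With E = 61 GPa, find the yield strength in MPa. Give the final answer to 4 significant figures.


Offset strain = 0.002
Elastic strain at yield = total_strain - offset = 6.2e-03 - 0.002 = 4.2e-03
sigma_y = E * elastic_strain = 61000 * 4.2e-03
sigma_y = 256.2 MPa


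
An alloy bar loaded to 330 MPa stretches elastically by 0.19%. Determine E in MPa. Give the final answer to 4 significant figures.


E = sigma / epsilon
epsilon = 0.19% = 1.9e-03
E = 330 / 1.9e-03
E = 173700 MPa


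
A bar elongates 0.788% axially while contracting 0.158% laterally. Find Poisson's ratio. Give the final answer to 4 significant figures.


nu = -epsilon_lat / epsilon_axial
Lateral strain is contraction (negative), so using magnitudes:
nu = 0.158 / 0.788
nu = 0.2005


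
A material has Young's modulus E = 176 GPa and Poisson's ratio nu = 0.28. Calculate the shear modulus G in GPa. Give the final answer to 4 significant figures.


G = E / (2*(1+nu))
G = 176 / (2*(1+0.28))
G = 68.75 GPa


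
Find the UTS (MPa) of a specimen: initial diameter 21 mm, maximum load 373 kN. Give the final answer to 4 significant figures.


A0 = pi*(d/2)^2 = pi*(21/2)^2 = 346.361 mm^2
UTS = F_max / A0 = 373*1000 / 346.361
UTS = 1077 MPa


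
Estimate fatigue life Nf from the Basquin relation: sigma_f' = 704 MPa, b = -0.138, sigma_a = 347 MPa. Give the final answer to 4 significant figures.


sigma_a = sigma_f' * (2*Nf)^b
2*Nf = (sigma_a / sigma_f')^(1/b)
2*Nf = (347 / 704)^(1/-0.138)
2*Nf = 168.422
Nf = 84.21 cycles


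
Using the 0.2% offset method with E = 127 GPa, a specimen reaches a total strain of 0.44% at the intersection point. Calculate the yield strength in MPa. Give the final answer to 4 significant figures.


Offset strain = 0.002
Elastic strain at yield = total_strain - offset = 4.4e-03 - 0.002 = 2.4e-03
sigma_y = E * elastic_strain = 127000 * 2.4e-03
sigma_y = 304.8 MPa


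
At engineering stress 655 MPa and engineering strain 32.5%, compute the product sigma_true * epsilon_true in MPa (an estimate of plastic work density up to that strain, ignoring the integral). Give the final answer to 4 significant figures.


sigma_true = sigma_eng * (1 + epsilon_eng)
sigma_true = 655 * (1 + 0.325) = 867.875 MPa
epsilon_true = ln(1 + epsilon_eng)
epsilon_true = ln(1 + 0.325) = 0.281412
sigma_true * epsilon_true = 867.875 * 0.281412 = 244.2 MPa


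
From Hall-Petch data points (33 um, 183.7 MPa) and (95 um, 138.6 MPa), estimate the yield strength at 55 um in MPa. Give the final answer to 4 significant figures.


sigma_y = sigma0 + k / sqrt(d)
1/sqrt(d1) = 1/sqrt(3.3e-05) = 174.078;  1/sqrt(d2) = 102.598
k = (sigma1 - sigma2) / (1/sqrt(d1) - 1/sqrt(d2)) = (183.7 - 138.6) / (174.078 - 102.598) = 0.630947 MPa*m^0.5
sigma0 = sigma1 - k/sqrt(d1) = 183.7 - 0.630947*174.078 = 73.8662 MPa
sigma_y(d3) = 73.8662 + 0.630947 / sqrt(5.5e-05) = 158.9 MPa


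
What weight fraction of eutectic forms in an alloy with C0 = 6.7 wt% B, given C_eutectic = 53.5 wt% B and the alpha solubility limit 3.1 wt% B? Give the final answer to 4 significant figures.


f_primary = (C_e - C0) / (C_e - C_alpha_max)
f_primary = (53.5 - 6.7) / (53.5 - 3.1)
f_primary = 0.928571
f_eutectic = 1 - 0.928571 = 0.07143


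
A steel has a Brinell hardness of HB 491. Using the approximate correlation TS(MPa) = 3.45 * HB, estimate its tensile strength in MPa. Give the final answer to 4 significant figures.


TS (MPa) = 3.45 * HB
TS = 3.45 * 491
TS = 1694 MPa


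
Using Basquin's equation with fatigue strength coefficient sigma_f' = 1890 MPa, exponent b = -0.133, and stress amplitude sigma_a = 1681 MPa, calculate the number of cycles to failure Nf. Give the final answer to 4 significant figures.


sigma_a = sigma_f' * (2*Nf)^b
2*Nf = (sigma_a / sigma_f')^(1/b)
2*Nf = (1681 / 1890)^(1/-0.133)
2*Nf = 2.41358
Nf = 1.207 cycles


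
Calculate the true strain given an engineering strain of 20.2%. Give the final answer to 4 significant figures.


epsilon_true = ln(1 + epsilon_eng)
epsilon_true = ln(1 + 0.202)
epsilon_true = 0.184


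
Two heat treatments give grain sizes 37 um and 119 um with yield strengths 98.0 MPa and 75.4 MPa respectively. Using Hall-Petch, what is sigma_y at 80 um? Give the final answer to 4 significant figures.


sigma_y = sigma0 + k / sqrt(d)
1/sqrt(d1) = 1/sqrt(3.7e-05) = 164.399;  1/sqrt(d2) = 91.6698
k = (sigma1 - sigma2) / (1/sqrt(d1) - 1/sqrt(d2)) = (98.0 - 75.4) / (164.399 - 91.6698) = 0.310742 MPa*m^0.5
sigma0 = sigma1 - k/sqrt(d1) = 98.0 - 0.310742*164.399 = 46.9143 MPa
sigma_y(d3) = 46.9143 + 0.310742 / sqrt(8e-05) = 81.66 MPa


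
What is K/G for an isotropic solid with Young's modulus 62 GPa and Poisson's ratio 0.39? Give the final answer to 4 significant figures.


G = E / (2*(1+nu))
G = 62 / (2*(1+0.39)) = 22.3022 GPa
K = E / (3*(1-2*nu))
K = 62 / (3*(1-2*0.39)) = 93.9394 GPa
K/G = 93.9394 / 22.3022 = 4.212


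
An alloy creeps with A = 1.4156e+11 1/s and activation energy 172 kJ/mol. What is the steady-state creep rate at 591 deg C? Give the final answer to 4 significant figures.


rate = A * exp(-Q / (R*T))
T = 591 + 273.15 = 864.15 K
rate = 1.4156e+11 * exp(-172e3 / (8.314 * 864.15))
rate = 5.673 1/s


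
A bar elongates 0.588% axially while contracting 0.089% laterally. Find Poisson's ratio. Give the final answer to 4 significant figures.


nu = -epsilon_lat / epsilon_axial
Lateral strain is contraction (negative), so using magnitudes:
nu = 0.089 / 0.588
nu = 0.1514


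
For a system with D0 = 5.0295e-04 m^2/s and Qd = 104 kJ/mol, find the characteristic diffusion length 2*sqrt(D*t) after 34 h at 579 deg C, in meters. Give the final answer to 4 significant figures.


Step 1: D = D0 * exp(-Qd/(R*T))
T = 852.15 K
D = 5.0295e-04 * exp(-104e3 / (8.314 * 852.15)) = 2.12011e-10 m^2/s
Step 2: L = 2*sqrt(D*t)
t = 34 h = 122400 s
L = 2*sqrt(2.12011e-10 * 122400) = 0.01019 m


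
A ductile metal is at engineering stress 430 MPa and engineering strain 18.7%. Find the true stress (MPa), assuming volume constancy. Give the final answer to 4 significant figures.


sigma_true = sigma_eng * (1 + epsilon_eng)
sigma_true = 430 * (1 + 0.187)
sigma_true = 510.4 MPa


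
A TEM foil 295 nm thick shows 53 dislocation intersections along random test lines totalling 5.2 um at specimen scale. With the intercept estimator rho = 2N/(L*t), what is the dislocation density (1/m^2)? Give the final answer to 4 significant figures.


rho = 2N / (L * t)
L = 5.2 um = 5.2e-06 m, t = 295 nm = 2.95e-07 m
rho = 2 * 53 / (5.2e-06 * 2.95e-07)
rho = 6.91e+13 1/m^2


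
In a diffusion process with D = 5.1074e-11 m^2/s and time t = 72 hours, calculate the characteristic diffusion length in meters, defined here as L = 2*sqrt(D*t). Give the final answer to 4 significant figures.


t = 72 hr = 259200 s
Diffusion length = 2*sqrt(D*t)
= 2*sqrt(5.1074e-11 * 259200)
= 7.277e-03 m


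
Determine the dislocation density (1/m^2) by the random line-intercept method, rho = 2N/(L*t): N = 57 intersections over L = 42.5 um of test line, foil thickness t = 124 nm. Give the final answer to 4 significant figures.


rho = 2N / (L * t)
L = 42.5 um = 4.25e-05 m, t = 124 nm = 1.24e-07 m
rho = 2 * 57 / (4.25e-05 * 1.24e-07)
rho = 2.163e+13 1/m^2


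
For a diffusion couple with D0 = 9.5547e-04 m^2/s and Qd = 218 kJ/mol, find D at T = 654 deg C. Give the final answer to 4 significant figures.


D = D0 * exp(-Qd / (R*T))
T = 927.15 K
D = 9.5547e-04 * exp(-218e3 / (8.314 * 927.15))
D = 4.988e-16 m^2/s


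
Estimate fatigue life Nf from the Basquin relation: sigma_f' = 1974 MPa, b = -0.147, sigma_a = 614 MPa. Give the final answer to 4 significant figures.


sigma_a = sigma_f' * (2*Nf)^b
2*Nf = (sigma_a / sigma_f')^(1/b)
2*Nf = (614 / 1974)^(1/-0.147)
2*Nf = 2819.65
Nf = 1410 cycles


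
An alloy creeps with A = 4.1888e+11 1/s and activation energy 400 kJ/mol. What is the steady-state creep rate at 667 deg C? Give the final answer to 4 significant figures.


rate = A * exp(-Q / (R*T))
T = 667 + 273.15 = 940.15 K
rate = 4.1888e+11 * exp(-400e3 / (8.314 * 940.15))
rate = 2.496e-11 1/s


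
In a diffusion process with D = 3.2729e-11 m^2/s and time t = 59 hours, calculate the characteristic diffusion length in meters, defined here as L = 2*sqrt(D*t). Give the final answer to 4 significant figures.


t = 59 hr = 212400 s
Diffusion length = 2*sqrt(D*t)
= 2*sqrt(3.2729e-11 * 212400)
= 5.273e-03 m


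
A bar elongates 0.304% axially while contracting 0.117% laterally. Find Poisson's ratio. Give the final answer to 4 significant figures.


nu = -epsilon_lat / epsilon_axial
Lateral strain is contraction (negative), so using magnitudes:
nu = 0.117 / 0.304
nu = 0.3849


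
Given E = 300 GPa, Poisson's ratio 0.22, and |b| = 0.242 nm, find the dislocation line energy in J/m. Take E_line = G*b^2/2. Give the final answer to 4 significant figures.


Step 1: G = E / (2*(1+nu))
G = 300 / (2*(1+0.22)) = 122.951 GPa = 1.22951e+11 Pa
Step 2: E_line = G*b^2/2
b = 0.242 nm = 2.42e-10 m
E_line = 0.5 * 1.22951e+11 * (2.42e-10)^2 = 3.6e-09 J/m


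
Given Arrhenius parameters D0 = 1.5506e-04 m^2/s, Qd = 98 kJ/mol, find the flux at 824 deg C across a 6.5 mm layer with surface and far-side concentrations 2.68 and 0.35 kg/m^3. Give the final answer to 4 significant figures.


Step 1: D = D0 * exp(-Qd/(R*T))
T = 824 + 273.15 = 1097.15 K
D = 1.5506e-04 * exp(-98e3 / (8.314 * 1097.15)) = 3.34666e-09 m^2/s
Step 2: J = D * (C1 - C2) / dx
J = 3.34666e-09 * (2.68 - 0.35) / 6.5e-03
J = 1.2e-06 kg/(m^2*s)


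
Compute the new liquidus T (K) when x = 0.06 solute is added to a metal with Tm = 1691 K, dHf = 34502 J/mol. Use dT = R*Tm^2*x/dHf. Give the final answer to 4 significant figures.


dT = R*Tm^2*x / dHf
dT = 8.314 * 1691^2 * 0.06 / 34502
dT = 41.3432 K
T_new = 1691 - 41.3432 = 1650 K


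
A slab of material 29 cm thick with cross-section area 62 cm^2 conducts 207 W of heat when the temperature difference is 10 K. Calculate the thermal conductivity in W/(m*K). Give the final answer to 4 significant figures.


k = Q*L / (A*dT)
L = 0.29 m, A = 6.2e-03 m^2
k = 207 * 0.29 / (6.2e-03 * 10)
k = 968.2 W/(m*K)


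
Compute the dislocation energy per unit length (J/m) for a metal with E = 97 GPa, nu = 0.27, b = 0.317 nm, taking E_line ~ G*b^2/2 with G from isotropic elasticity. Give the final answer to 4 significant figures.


Step 1: G = E / (2*(1+nu))
G = 97 / (2*(1+0.27)) = 38.189 GPa = 3.8189e+10 Pa
Step 2: E_line = G*b^2/2
b = 0.317 nm = 3.17e-10 m
E_line = 0.5 * 3.8189e+10 * (3.17e-10)^2 = 1.919e-09 J/m


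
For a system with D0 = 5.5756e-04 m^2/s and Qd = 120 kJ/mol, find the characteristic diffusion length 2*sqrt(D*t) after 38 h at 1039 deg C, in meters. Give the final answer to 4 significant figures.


Step 1: D = D0 * exp(-Qd/(R*T))
T = 1312.15 K
D = 5.5756e-04 * exp(-120e3 / (8.314 * 1312.15)) = 9.31337e-09 m^2/s
Step 2: L = 2*sqrt(D*t)
t = 38 h = 136800 s
L = 2*sqrt(9.31337e-09 * 136800) = 0.07139 m


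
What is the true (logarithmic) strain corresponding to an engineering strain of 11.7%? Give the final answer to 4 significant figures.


epsilon_true = ln(1 + epsilon_eng)
epsilon_true = ln(1 + 0.117)
epsilon_true = 0.1106


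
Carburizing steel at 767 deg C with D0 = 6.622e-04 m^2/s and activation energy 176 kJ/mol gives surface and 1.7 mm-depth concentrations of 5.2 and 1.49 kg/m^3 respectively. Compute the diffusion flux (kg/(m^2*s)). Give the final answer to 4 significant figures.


Step 1: D = D0 * exp(-Qd/(R*T))
T = 767 + 273.15 = 1040.15 K
D = 6.622e-04 * exp(-176e3 / (8.314 * 1040.15)) = 9.59923e-13 m^2/s
Step 2: J = D * (C1 - C2) / dx
J = 9.59923e-13 * (5.2 - 1.49) / 1.7e-03
J = 2.095e-09 kg/(m^2*s)


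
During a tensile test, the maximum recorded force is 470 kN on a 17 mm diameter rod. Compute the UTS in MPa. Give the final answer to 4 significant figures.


A0 = pi*(d/2)^2 = pi*(17/2)^2 = 226.98 mm^2
UTS = F_max / A0 = 470*1000 / 226.98
UTS = 2071 MPa


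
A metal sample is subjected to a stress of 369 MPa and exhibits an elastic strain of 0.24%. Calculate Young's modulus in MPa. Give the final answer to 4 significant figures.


E = sigma / epsilon
epsilon = 0.24% = 2.4e-03
E = 369 / 2.4e-03
E = 153800 MPa


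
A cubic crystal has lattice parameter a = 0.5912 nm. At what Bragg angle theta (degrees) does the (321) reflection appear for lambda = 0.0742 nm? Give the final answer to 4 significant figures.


d = a / sqrt(h^2+k^2+l^2)
d = 0.5912 / sqrt(14) = 0.158005 nm
lambda = 2*d*sin(theta)  =>  sin(theta) = lambda / (2*d)
sin(theta) = 0.0742 / (2 * 0.158005) = 0.234803
theta = 13.58 deg


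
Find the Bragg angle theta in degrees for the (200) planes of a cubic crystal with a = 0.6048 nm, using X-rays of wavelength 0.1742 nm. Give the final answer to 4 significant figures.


d = a / sqrt(h^2+k^2+l^2)
d = 0.6048 / sqrt(4) = 0.3024 nm
lambda = 2*d*sin(theta)  =>  sin(theta) = lambda / (2*d)
sin(theta) = 0.1742 / (2 * 0.3024) = 0.288029
theta = 16.74 deg


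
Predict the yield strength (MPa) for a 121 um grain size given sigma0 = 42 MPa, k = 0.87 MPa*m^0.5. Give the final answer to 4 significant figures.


sigma_y = sigma0 + k / sqrt(d)
d = 121 um = 1.21e-04 m
sigma_y = 42 + 0.87 / sqrt(1.21e-04)
sigma_y = 121.1 MPa


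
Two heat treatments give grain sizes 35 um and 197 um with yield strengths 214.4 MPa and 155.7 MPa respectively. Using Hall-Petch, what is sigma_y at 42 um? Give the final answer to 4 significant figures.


sigma_y = sigma0 + k / sqrt(d)
1/sqrt(d1) = 1/sqrt(3.5e-05) = 169.031;  1/sqrt(d2) = 71.247
k = (sigma1 - sigma2) / (1/sqrt(d1) - 1/sqrt(d2)) = (214.4 - 155.7) / (169.031 - 71.247) = 0.600304 MPa*m^0.5
sigma0 = sigma1 - k/sqrt(d1) = 214.4 - 0.600304*169.031 = 112.93 MPa
sigma_y(d3) = 112.93 + 0.600304 / sqrt(4.2e-05) = 205.6 MPa


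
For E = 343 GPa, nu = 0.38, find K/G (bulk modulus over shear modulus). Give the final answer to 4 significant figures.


G = E / (2*(1+nu))
G = 343 / (2*(1+0.38)) = 124.275 GPa
K = E / (3*(1-2*nu))
K = 343 / (3*(1-2*0.38)) = 476.389 GPa
K/G = 476.389 / 124.275 = 3.833


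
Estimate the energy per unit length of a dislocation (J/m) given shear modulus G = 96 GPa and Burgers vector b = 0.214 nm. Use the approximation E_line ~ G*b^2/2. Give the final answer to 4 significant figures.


E = G*b^2/2
b = 0.214 nm = 2.14e-10 m
G = 96 GPa = 9.6e+10 Pa
E = 0.5 * 9.6e+10 * (2.14e-10)^2
E = 2.198e-09 J/m


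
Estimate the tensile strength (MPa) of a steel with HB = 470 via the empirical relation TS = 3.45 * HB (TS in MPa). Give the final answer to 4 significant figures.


TS (MPa) = 3.45 * HB
TS = 3.45 * 470
TS = 1622 MPa


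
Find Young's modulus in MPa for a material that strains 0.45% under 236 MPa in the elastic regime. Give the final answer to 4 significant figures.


E = sigma / epsilon
epsilon = 0.45% = 4.5e-03
E = 236 / 4.5e-03
E = 52440 MPa


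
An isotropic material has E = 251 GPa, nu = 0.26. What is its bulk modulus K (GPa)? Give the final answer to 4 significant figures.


K = E / (3*(1-2*nu))
K = 251 / (3*(1-2*0.26))
K = 174.3 GPa


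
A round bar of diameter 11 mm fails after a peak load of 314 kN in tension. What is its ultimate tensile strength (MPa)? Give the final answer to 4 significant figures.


A0 = pi*(d/2)^2 = pi*(11/2)^2 = 95.0332 mm^2
UTS = F_max / A0 = 314*1000 / 95.0332
UTS = 3304 MPa


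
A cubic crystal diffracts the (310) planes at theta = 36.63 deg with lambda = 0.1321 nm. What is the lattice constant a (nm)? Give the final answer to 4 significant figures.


d = lambda / (2*sin(theta))
d = 0.1321 / (2*sin(36.63 deg))
d = 0.110702 nm
a = d * sqrt(h^2+k^2+l^2) = 0.110702 * sqrt(10)
a = 0.3501 nm


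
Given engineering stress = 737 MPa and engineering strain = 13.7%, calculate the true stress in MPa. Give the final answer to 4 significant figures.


sigma_true = sigma_eng * (1 + epsilon_eng)
sigma_true = 737 * (1 + 0.137)
sigma_true = 838 MPa


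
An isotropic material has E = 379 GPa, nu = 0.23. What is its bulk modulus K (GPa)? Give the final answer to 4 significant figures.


K = E / (3*(1-2*nu))
K = 379 / (3*(1-2*0.23))
K = 234 GPa


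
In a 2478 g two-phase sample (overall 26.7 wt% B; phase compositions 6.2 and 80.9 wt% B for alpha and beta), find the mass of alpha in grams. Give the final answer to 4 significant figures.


f_alpha = (C_beta - C0) / (C_beta - C_alpha)
f_alpha = (80.9 - 26.7) / (80.9 - 6.2) = 0.725569
m_alpha = f_alpha * m_total = 0.725569 * 2478 = 1798 g


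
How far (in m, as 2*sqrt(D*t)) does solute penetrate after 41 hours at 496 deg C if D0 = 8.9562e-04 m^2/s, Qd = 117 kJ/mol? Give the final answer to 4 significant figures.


Step 1: D = D0 * exp(-Qd/(R*T))
T = 769.15 K
D = 8.9562e-04 * exp(-117e3 / (8.314 * 769.15)) = 1.01418e-11 m^2/s
Step 2: L = 2*sqrt(D*t)
t = 41 h = 147600 s
L = 2*sqrt(1.01418e-11 * 147600) = 2.447e-03 m


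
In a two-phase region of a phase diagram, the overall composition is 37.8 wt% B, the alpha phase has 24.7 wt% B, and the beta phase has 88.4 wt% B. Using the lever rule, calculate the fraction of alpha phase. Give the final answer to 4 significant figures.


f_alpha = (C_beta - C0) / (C_beta - C_alpha)
f_alpha = (88.4 - 37.8) / (88.4 - 24.7)
f_alpha = 0.7943


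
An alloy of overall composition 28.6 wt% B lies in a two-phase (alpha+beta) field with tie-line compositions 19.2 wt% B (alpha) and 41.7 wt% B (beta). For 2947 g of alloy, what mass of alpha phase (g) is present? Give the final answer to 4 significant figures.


f_alpha = (C_beta - C0) / (C_beta - C_alpha)
f_alpha = (41.7 - 28.6) / (41.7 - 19.2) = 0.582222
m_alpha = f_alpha * m_total = 0.582222 * 2947 = 1716 g


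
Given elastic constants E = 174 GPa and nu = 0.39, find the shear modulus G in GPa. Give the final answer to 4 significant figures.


G = E / (2*(1+nu))
G = 174 / (2*(1+0.39))
G = 62.59 GPa


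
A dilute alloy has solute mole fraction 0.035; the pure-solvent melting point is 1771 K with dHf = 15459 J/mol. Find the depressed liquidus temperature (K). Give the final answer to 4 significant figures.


dT = R*Tm^2*x / dHf
dT = 8.314 * 1771^2 * 0.035 / 15459
dT = 59.0383 K
T_new = 1771 - 59.0383 = 1712 K


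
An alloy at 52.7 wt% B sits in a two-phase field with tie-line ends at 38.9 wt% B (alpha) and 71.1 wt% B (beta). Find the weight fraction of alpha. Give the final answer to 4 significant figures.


f_alpha = (C_beta - C0) / (C_beta - C_alpha)
f_alpha = (71.1 - 52.7) / (71.1 - 38.9)
f_alpha = 0.5714


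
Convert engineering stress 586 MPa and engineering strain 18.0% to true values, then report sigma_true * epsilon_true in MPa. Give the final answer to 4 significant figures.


sigma_true = sigma_eng * (1 + epsilon_eng)
sigma_true = 586 * (1 + 0.18) = 691.48 MPa
epsilon_true = ln(1 + epsilon_eng)
epsilon_true = ln(1 + 0.18) = 0.165514
sigma_true * epsilon_true = 691.48 * 0.165514 = 114.4 MPa


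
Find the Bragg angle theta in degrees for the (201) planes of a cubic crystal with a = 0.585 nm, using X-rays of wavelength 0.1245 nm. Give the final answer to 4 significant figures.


d = a / sqrt(h^2+k^2+l^2)
d = 0.585 / sqrt(5) = 0.26162 nm
lambda = 2*d*sin(theta)  =>  sin(theta) = lambda / (2*d)
sin(theta) = 0.1245 / (2 * 0.26162) = 0.237941
theta = 13.77 deg


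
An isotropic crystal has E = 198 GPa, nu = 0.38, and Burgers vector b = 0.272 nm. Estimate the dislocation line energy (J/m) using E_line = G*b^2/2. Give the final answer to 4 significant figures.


Step 1: G = E / (2*(1+nu))
G = 198 / (2*(1+0.38)) = 71.7391 GPa = 7.17391e+10 Pa
Step 2: E_line = G*b^2/2
b = 0.272 nm = 2.72e-10 m
E_line = 0.5 * 7.17391e+10 * (2.72e-10)^2 = 2.654e-09 J/m


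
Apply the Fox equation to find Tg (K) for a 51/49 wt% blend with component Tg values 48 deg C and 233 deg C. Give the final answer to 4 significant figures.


1/Tg = w1/Tg1 + w2/Tg2 (in Kelvin)
Tg1 = 321.15 K, Tg2 = 506.15 K
1/Tg = 0.51/321.15 + 0.49/506.15
Tg = 391.2 K


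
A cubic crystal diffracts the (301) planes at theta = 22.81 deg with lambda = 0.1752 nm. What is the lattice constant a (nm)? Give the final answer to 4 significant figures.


d = lambda / (2*sin(theta))
d = 0.1752 / (2*sin(22.81 deg))
d = 0.225962 nm
a = d * sqrt(h^2+k^2+l^2) = 0.225962 * sqrt(10)
a = 0.7146 nm


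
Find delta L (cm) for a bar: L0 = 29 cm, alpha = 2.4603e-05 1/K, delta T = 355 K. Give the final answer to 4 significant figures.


dL = L0 * alpha * dT
dL = 29 * 2.4603e-05 * 355
dL = 0.2533 cm


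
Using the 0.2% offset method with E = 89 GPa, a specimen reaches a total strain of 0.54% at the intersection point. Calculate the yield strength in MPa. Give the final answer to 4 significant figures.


Offset strain = 0.002
Elastic strain at yield = total_strain - offset = 5.4e-03 - 0.002 = 3.4e-03
sigma_y = E * elastic_strain = 89000 * 3.4e-03
sigma_y = 302.6 MPa


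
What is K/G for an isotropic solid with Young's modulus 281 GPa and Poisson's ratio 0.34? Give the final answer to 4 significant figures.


G = E / (2*(1+nu))
G = 281 / (2*(1+0.34)) = 104.851 GPa
K = E / (3*(1-2*nu))
K = 281 / (3*(1-2*0.34)) = 292.708 GPa
K/G = 292.708 / 104.851 = 2.792


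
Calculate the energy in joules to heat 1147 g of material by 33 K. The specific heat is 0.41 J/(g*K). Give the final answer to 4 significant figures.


Q = m * cp * dT
Q = 1147 * 0.41 * 33
Q = 15520 J


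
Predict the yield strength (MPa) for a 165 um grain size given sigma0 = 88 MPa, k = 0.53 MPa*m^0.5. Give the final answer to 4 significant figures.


sigma_y = sigma0 + k / sqrt(d)
d = 165 um = 1.65e-04 m
sigma_y = 88 + 0.53 / sqrt(1.65e-04)
sigma_y = 129.3 MPa


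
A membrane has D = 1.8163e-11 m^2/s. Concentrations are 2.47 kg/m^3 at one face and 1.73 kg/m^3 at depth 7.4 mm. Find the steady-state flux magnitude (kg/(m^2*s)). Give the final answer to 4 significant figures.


J = -D * (dC/dx) = D * (C1 - C2) / dx
J = 1.8163e-11 * (2.47 - 1.73) / 7.4e-03
J = 1.816e-09 kg/(m^2*s)


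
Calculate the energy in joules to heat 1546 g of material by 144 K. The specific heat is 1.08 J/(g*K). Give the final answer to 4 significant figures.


Q = m * cp * dT
Q = 1546 * 1.08 * 144
Q = 240400 J


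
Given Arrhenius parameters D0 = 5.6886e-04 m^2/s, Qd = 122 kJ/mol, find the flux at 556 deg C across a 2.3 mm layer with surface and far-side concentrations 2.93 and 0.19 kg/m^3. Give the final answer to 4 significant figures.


Step 1: D = D0 * exp(-Qd/(R*T))
T = 556 + 273.15 = 829.15 K
D = 5.6886e-04 * exp(-122e3 / (8.314 * 829.15)) = 1.17218e-11 m^2/s
Step 2: J = D * (C1 - C2) / dx
J = 1.17218e-11 * (2.93 - 0.19) / 2.3e-03
J = 1.396e-08 kg/(m^2*s)


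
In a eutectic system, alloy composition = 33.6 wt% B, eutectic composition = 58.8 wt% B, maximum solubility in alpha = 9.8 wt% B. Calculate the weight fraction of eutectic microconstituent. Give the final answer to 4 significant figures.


f_primary = (C_e - C0) / (C_e - C_alpha_max)
f_primary = (58.8 - 33.6) / (58.8 - 9.8)
f_primary = 0.514286
f_eutectic = 1 - 0.514286 = 0.4857


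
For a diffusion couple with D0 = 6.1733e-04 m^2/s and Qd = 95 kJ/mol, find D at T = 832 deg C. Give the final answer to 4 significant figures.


D = D0 * exp(-Qd / (R*T))
T = 1105.15 K
D = 6.1733e-04 * exp(-95e3 / (8.314 * 1105.15))
D = 1.996e-08 m^2/s


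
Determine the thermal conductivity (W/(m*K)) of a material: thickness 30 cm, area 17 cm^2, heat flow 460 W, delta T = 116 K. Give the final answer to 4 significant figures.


k = Q*L / (A*dT)
L = 0.3 m, A = 1.7e-03 m^2
k = 460 * 0.3 / (1.7e-03 * 116)
k = 699.8 W/(m*K)


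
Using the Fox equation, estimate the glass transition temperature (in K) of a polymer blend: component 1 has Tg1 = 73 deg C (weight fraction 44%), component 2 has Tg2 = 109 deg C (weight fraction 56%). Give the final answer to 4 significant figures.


1/Tg = w1/Tg1 + w2/Tg2 (in Kelvin)
Tg1 = 346.15 K, Tg2 = 382.15 K
1/Tg = 0.44/346.15 + 0.56/382.15
Tg = 365.4 K


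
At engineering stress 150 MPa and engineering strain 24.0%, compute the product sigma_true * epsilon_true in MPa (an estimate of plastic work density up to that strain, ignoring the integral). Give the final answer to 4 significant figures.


sigma_true = sigma_eng * (1 + epsilon_eng)
sigma_true = 150 * (1 + 0.24) = 186 MPa
epsilon_true = ln(1 + epsilon_eng)
epsilon_true = ln(1 + 0.24) = 0.215111
sigma_true * epsilon_true = 186 * 0.215111 = 40.01 MPa
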